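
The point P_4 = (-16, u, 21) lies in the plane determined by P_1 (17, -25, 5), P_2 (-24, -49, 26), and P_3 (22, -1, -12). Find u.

The plane through P_1, P_2, P_3 has equation −96x − 592y − 864z = 8848.
Substituting P_4: (-592)u + (-16608) = 8848, so u = -43.

-43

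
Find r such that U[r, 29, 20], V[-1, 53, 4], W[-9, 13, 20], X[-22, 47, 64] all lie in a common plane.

-8

The points are coplanar iff UV · (UW × UX) = 0.
Expanding, this is linear in r: (2304)r + (18432) = 0.
So r = -8.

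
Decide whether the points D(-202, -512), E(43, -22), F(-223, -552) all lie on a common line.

No

DE = (245, 490), DF = (-21, -40).
det[DE; DF] = (245)(-40) − (490)(-21) = 490.
The determinant is nonzero, so they are not collinear.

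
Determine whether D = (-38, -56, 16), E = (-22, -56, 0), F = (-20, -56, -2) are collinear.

DE = (16, 0, -16), DF = (18, 0, -18).
DE × DF = (0, 0, 0).
The cross product vanishes, so the three points are collinear.

Yes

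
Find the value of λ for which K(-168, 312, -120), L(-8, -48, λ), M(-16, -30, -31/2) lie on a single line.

Collinearity requires KL × KM = 0; each component is linear in λ.
The x-component gives (342)λ + (3420) = 0, so λ = -10.
The remaining components then also vanish.

-10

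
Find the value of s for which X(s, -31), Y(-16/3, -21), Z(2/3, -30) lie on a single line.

4/3

The three points are collinear iff det[XY; XZ] = 0.
This determinant is linear in s: (9)s + (-12) = 0, so s = 4/3.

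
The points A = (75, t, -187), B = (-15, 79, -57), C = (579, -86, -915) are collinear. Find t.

Collinearity requires AB × AC = 0; each component is linear in t.
The x-component gives (858)t + (-46332) = 0, so t = 54.
The remaining components then also vanish.

54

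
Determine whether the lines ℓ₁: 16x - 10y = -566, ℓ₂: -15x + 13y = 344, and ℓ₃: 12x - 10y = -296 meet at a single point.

Intersecting ℓ₁ and ℓ₂: solving the 2×2 system gives (x, y) = (-1959/29, -1493/29).
Substitute into ℓ₃: (12)(-1959/29) + (-10)(-1493/29) = -8578/29.
But ℓ₃ requires -296 ≠ -8578/29, so the three lines have no common point.

No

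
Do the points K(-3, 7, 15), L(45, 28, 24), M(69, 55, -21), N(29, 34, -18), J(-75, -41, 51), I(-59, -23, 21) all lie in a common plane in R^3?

The plane through K, L, M has normal n = KL × KM = (-1188, 2376, 792) and equation n·P = 32076.
Checking the remaining points: n·N = 32076, n·J = 32076, n·I = 32076.
All equal 32076, so all 6 points lie in one plane.

Yes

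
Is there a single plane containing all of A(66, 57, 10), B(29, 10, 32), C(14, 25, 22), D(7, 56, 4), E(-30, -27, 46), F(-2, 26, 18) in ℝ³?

The plane through A, B, C has normal n = AB × AC = (140, -700, -1260) and equation n·P = -43260.
Checking the remaining points: n·D = -43260, n·E = -43260, n·F = -41160.
Since n·F = -41160 ≠ -43260, F is off the plane and the points are not all coplanar.

No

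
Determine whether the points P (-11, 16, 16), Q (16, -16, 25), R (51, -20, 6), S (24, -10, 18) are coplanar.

No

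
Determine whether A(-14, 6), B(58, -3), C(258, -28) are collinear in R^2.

AB = (72, -9), AC = (272, -34).
det[AB; AC] = (72)(-34) − (-9)(272) = 0.
The determinant is zero, so the points are collinear.

Yes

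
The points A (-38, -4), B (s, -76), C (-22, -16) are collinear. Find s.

The three points are collinear iff det[AB; AC] = 0.
This determinant is linear in s: (-12)s + (696) = 0, so s = 58.

58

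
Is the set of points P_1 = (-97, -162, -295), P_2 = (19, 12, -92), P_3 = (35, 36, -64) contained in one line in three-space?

P_1P_2 = (116, 174, 203), P_1P_3 = (132, 198, 231).
P_1P_2 × P_1P_3 = (0, 0, 0).
The cross product vanishes, so the three points are collinear.

Yes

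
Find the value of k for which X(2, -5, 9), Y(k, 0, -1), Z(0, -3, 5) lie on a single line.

-3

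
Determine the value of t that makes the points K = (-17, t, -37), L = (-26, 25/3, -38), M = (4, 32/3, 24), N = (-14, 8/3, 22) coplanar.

37/3

The points are coplanar iff KL · (KM × KN) = 0.
Expanding, this is linear in t: (1056)t + (-13024) = 0.
So t = 37/3.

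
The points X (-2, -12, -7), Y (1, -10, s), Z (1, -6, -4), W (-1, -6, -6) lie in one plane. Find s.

-4

Normal to plane XZW: n = (-12, 0, 12); plane equation n·P = -60.
Requiring n·Y = -60: (12)s + (-12) = -60.
So s = -4.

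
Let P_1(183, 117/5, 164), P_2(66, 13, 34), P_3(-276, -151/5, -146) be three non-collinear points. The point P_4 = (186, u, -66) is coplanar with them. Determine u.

The plane through P_1, P_2, P_3 has equation −3744x + 23400y + (7488/5)z = 540072/5.
Substituting P_4: (23400)u + (-3976128/5) = 540072/5, so u = 193/5.

193/5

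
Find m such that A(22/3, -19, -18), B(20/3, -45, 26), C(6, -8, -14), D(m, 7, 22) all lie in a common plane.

2

Normal to plane ABC: n = (-588, -56, -42); plane equation n·P = -2492.
Requiring n·D = -2492: (-588)m + (-1316) = -2492.
So m = 2.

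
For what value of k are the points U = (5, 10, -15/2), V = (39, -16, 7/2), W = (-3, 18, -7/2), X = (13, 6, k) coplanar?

The points are coplanar iff UV · (UW × UX) = 0.
Expanding, this is linear in k: (64)k + (-160) = 0.
So k = 5/2.

5/2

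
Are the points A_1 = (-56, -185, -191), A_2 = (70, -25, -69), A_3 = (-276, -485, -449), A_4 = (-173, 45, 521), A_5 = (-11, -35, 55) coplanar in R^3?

Yes

The plane through A_1, A_2, A_3 has normal n = A_1A_2 × A_1A_3 = (-4680, 5668, -2600) and equation n·P = -289900.
Checking the remaining points: n·A_4 = -289900, n·A_5 = -289900.
All equal -289900, so all 5 points lie in one plane.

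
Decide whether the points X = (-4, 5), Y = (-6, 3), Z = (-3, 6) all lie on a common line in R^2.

XY = (-2, -2), XZ = (1, 1).
Twice the signed area of △XYZ is (-2)(1) − (-2)(1) = 0.
The triangle is degenerate (zero area), so the points are collinear.

Yes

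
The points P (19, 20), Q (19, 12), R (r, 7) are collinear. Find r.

19

Collinearity: (R − P) must be parallel to (Q − P) = (0, -8).
Cross-multiplying the components: (r − 19)·(-8) = (-13)·(0).
Solving gives r = 19.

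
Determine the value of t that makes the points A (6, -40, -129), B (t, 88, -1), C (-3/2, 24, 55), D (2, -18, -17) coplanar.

The points are coplanar iff AB · (AC × AD) = 0.
Expanding, this is linear in t: (3120)t + (6240) = 0.
So t = -2.

-2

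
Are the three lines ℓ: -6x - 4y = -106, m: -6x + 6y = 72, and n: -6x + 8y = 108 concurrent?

Intersecting ℓ and m: solving the 2×2 system gives (x, y) = (29/5, 89/5).
Substitute into n: (-6)(29/5) + (8)(89/5) = 538/5.
But n requires 108 ≠ 538/5, so the three lines have no common point.

No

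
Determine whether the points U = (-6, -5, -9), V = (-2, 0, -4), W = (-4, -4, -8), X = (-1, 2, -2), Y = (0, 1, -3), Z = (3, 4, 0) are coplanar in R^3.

Yes

The plane through U, V, W has normal n = UV × UW = (0, 6, -6) and equation n·P = 24.
Checking the remaining points: n·X = 24, n·Y = 24, n·Z = 24.
All equal 24, so all 6 points lie in one plane.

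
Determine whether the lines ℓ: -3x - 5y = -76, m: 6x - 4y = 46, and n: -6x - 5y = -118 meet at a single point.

No

The three lines meet at one point iff the augmented coefficient matrix [aᵢ bᵢ cᵢ] has rank < 3, i.e. its determinant vanishes.
Here the determinant is -162.
Nonzero, so no common point exists.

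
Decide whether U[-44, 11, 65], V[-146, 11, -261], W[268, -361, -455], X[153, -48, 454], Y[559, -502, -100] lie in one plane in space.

The plane through U, V, W has normal n = UV × UW = (-121272, -154752, 37944) and equation n·P = 6100056.
Checking the remaining points: n·X = 6100056, n·Y = 6100056.
All equal 6100056, so all 5 points lie in one plane.

Yes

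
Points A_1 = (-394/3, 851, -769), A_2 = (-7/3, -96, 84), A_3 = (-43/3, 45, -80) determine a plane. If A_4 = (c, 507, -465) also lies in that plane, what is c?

-250/3

Coplanarity requires A_1A_2 · (A_1A_3 × A_1A_4) = 0.
A_1A_2 = (129, -947, 853), A_1A_3 = (117, -806, 689); the triple product is linear in c with coefficient 35035 and constant term 8758750/3.
Setting it to zero: c = -250/3.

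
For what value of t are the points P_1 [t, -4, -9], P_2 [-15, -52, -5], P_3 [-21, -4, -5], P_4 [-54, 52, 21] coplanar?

-17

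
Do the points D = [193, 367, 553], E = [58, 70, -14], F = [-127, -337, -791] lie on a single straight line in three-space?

DE = (-135, -297, -567), DF = (-320, -704, -1344).
DE × DF = (0, 0, 0).
The cross product vanishes, so the three points are collinear.

Yes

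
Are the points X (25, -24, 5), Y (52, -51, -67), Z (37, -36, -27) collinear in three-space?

XY = (27, -27, -72), XZ = (12, -12, -32).
Each component of XZ is 4/9 times the corresponding component of XY, so XZ = 4/9·XY and the points are collinear.

Yes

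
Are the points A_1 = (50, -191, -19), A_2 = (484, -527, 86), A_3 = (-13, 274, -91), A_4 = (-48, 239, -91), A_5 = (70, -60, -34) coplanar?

No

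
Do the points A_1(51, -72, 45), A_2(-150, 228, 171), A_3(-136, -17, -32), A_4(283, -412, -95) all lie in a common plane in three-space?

Yes

A normal to the plane through A_1, A_2, A_3 is n = A_1A_2 × A_1A_3 = (-30030, -39039, 45045).
The plane has equation n·P = 3306303. For A_4: n·A_4 = 3306303.
Equal, so A_4 lies in the plane and all four are coplanar.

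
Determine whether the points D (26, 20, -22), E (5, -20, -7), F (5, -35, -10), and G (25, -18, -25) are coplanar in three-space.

No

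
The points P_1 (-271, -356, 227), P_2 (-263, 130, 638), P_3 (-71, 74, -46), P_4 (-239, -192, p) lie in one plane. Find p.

Coplanarity ⇔ det[P_1P_2; P_1P_3; P_1P_4] = 0.
Expanding, this is linear in p: (-93760)p + (25221440) = 0.
So p = 269.

269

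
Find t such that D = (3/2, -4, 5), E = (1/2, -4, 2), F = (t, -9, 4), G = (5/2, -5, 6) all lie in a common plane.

9/2

Coplanarity ⇔ det[DE; DF; DG] = 0.
Expanding, this is linear in t: (3)t + (-27/2) = 0.
So t = 9/2.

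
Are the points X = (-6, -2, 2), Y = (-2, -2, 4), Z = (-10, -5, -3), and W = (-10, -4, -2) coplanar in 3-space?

The four points are coplanar iff the 3×3 determinant with rows XY, XZ, XW is zero.
Rows: (4, 0, 2), (-4, -3, -5), (-4, -2, -4).
Expanding along the first row: (4)(2) − (0)(-4) + (2)(-4) = 0.
Zero determinant ⇒ coplanar.

Yes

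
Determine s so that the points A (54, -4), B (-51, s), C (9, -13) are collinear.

The three points are collinear iff det[AB; AC] = 0.
This determinant is linear in s: (45)s + (1125) = 0, so s = -25.

-25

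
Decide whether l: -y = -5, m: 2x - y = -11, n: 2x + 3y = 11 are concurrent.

No

Intersecting l and m: solving the 2×2 system gives (x, y) = (-3, 5).
Substitute into n: (2)(-3) + (3)(5) = 9.
But n requires 11 ≠ 9, so the three lines have no common point.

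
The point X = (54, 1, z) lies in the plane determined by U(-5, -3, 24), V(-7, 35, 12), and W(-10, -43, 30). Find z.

78

The plane through U, V, W has equation −252x + 72y + 270z = 7524.
Substituting X: (270)z + (-13536) = 7524, so z = 78.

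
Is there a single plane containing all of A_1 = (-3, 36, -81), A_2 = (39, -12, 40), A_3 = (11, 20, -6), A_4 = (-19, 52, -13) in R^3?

With A_1 as base: A_1A_2 = (42, -48, 121), A_1A_3 = (14, -16, 75), A_1A_4 = (-16, 16, 68).
A_1A_3 × A_1A_4 = (-2288, -2152, -32).
A_1A_2 · (A_1A_3 × A_1A_4) = 3328.
Since 3328 ≠ 0, the four points are not coplanar.

No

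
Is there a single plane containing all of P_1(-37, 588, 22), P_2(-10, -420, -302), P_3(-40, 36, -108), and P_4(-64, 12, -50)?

Yes

The four points are coplanar iff the 3×3 determinant with rows P_1P_2, P_1P_3, P_1P_4 is zero.
Rows: (27, -1008, -324), (-3, -552, -130), (-27, -576, -72).
Expanding along the first row: (27)(-35136) − (-1008)(-3294) + (-324)(-13176) = 0.
Zero determinant ⇒ coplanar.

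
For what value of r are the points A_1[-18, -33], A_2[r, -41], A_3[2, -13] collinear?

The three points are collinear iff det[A_1A_2; A_1A_3] = 0.
This determinant is linear in r: (20)r + (520) = 0, so r = -26.

-26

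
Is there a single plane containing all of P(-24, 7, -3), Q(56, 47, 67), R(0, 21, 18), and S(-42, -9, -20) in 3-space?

No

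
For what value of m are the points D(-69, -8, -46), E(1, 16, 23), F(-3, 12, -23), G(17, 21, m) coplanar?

31

Normal to plane DEF: n = (-828, 2944, -184); plane equation n·P = 42044.
Requiring n·G = 42044: (-184)m + (47748) = 42044.
So m = 31.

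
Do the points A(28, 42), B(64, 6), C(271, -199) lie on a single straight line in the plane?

No

AB = (36, -36), AC = (243, -241).
Twice the signed area of △ABC is (36)(-241) − (-36)(243) = 72.
The area is nonzero, so the three points are not collinear.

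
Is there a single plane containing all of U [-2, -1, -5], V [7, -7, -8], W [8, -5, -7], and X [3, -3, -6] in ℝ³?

Yes

The four points are coplanar iff the 3×3 determinant with rows UV, UW, UX is zero.
Rows: (9, -6, -3), (10, -4, -2), (5, -2, -1).
Expanding along the first row: (9)(0) − (-6)(0) + (-3)(0) = 0.
Zero determinant ⇒ coplanar.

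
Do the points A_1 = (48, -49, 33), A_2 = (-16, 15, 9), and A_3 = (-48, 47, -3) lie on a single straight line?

A_1A_2 = (-64, 64, -24), A_1A_3 = (-96, 96, -36).
A_1A_2 × A_1A_3 = (0, 0, 0).
The cross product vanishes, so the three points are collinear.

Yes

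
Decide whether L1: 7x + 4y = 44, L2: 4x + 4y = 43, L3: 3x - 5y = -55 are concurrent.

No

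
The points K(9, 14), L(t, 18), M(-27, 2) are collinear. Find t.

The three points are collinear iff det[KL; KM] = 0.
This determinant is linear in t: (-12)t + (252) = 0, so t = 21.

21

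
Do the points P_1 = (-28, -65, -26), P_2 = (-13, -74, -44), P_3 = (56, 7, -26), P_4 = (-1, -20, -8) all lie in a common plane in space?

The four points are coplanar iff the 3×3 determinant with rows P_1P_2, P_1P_3, P_1P_4 is zero.
Rows: (15, -9, -18), (84, 72, 0), (27, 45, 18).
Expanding along the first row: (15)(1296) − (-9)(1512) + (-18)(1836) = 0.
Zero determinant ⇒ coplanar.

Yes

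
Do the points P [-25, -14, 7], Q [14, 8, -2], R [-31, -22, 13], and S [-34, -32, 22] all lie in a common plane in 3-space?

The four points are coplanar iff the 3×3 determinant with rows PQ, PR, PS is zero.
Rows: (39, 22, -9), (-6, -8, 6), (-9, -18, 15).
Expanding along the first row: (39)(-12) − (22)(-36) + (-9)(36) = 0.
Zero determinant ⇒ coplanar.

Yes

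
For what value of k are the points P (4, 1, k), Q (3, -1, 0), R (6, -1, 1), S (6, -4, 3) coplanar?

The points are coplanar iff PQ · (PR × PS) = 0.
Expanding, this is linear in k: (9)k + (9) = 0.
So k = -1.

-1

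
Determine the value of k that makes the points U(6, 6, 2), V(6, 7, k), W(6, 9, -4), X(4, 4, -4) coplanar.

Coplanarity ⇔ det[UV; UW; UX] = 0.
Expanding, this is linear in k: (6)k + (0) = 0.
So k = 0.

0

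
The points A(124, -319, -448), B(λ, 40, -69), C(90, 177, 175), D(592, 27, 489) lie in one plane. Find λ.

29

Coplanarity ⇔ det[AB; AC; AD] = 0.
Expanding, this is linear in λ: (249194)λ + (-7226626) = 0.
So λ = 29.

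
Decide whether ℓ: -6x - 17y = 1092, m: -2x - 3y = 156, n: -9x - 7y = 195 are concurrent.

Yes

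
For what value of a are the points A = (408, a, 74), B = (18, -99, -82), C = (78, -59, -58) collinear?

Direction BC = (60, 40, 24). From the x-coordinate of A, the parameter along the line is τ = (408 − 18)/60 = 13/2.
Then a = (-99) + 13/2·(40) = 161.

161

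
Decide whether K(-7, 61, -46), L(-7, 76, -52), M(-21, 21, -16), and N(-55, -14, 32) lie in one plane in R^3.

Yes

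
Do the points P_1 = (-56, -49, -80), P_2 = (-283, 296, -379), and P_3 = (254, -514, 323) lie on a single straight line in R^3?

P_1P_2 = (-227, 345, -299), P_1P_3 = (310, -465, 403).
Comparing components 3 and 1: (-299)(310) − (-227)(403) = -1209 ≠ 0, so P_1P_2 and P_1P_3 are not parallel and the points are not collinear.

No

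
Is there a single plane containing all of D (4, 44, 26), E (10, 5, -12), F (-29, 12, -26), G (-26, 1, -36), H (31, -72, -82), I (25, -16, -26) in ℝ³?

Yes

The plane through D, E, F has normal n = DE × DF = (812, 1566, -1479) and equation n·P = 33698.
Checking the remaining points: n·G = 33698, n·H = 33698, n·I = 33698.
All equal 33698, so all 6 points lie in one plane.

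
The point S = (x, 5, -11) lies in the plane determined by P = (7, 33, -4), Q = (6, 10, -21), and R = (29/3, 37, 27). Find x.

7

Coplanarity requires PQ · (PR × PS) = 0.
PQ = (-1, -23, -17), PR = (8/3, 4, 31); the triple product is linear in x with coefficient -645 and constant term 4515.
Setting it to zero: x = 7.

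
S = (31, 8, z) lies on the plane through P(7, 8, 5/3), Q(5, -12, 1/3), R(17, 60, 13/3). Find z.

-7/3

The plane through P, Q, R has equation 16x − 8y + 96z = 208.
Substituting S: (96)z + (432) = 208, so z = -7/3.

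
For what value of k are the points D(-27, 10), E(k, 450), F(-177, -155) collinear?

Collinearity: (E − D) must be parallel to (F − D) = (-150, -165).
Cross-multiplying the components: (k − (-27))·(-165) = (440)·(-150).
Solving gives k = 373.

373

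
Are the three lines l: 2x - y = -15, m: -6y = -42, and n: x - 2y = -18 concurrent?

Intersecting l and m: solving the 2×2 system gives (x, y) = (-4, 7).
Substitute into n: (1)(-4) + (-2)(7) = -18.
This equals -18, so (-4, 7) lies on all three lines and they are concurrent.

Yes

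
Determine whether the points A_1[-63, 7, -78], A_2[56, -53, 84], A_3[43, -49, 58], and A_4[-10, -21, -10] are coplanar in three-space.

Yes

A normal to the plane through A_1, A_2, A_3 is n = A_1A_2 × A_1A_3 = (912, 988, -304).
The plane has equation n·P = -26828. For A_4: n·A_4 = -26828.
Equal, so A_4 lies in the plane and all four are coplanar.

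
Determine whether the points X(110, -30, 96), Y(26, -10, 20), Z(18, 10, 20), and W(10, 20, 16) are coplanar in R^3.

Yes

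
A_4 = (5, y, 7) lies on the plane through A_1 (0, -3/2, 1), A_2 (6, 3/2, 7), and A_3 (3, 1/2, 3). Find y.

1/2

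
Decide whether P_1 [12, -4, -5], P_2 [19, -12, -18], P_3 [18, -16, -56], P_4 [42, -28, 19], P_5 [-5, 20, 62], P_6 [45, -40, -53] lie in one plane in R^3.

Yes

The plane through P_1, P_2, P_3 has normal n = P_1P_2 × P_1P_3 = (252, 279, -36) and equation n·P = 2088.
Checking the remaining points: n·P_4 = 2088, n·P_5 = 2088, n·P_6 = 2088.
All equal 2088, so all 6 points lie in one plane.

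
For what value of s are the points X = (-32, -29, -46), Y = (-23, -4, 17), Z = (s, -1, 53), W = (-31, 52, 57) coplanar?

-14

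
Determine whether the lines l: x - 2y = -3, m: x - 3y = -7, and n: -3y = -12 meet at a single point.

Yes

Intersecting l and m: solving the 2×2 system gives (x, y) = (5, 4).
Substitute into n: (0)(5) + (-3)(4) = -12.
This equals -12, so (5, 4) lies on all three lines and they are concurrent.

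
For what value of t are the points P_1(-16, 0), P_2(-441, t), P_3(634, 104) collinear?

Collinearity: (P_2 − P_1) must be parallel to (P_3 − P_1) = (650, 104).
Cross-multiplying the components: (t − 0)·(650) = (-425)·(104).
Solving gives t = -68.

-68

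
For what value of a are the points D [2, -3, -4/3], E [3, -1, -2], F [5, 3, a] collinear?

-10/3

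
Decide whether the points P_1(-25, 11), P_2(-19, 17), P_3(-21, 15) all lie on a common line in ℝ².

Yes

P_1P_2 = (6, 6), P_1P_3 = (4, 4).
Checking proportionality: P_1P_3 = 2/3·P_1P_2, so the vectors are parallel and the points are collinear.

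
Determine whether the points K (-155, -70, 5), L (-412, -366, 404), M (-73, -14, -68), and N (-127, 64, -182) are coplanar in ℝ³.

No

The four points are coplanar iff the 3×3 determinant with rows KL, KM, KN is zero.
Rows: (-257, -296, 399), (82, 56, -73), (28, 134, -187).
Expanding along the first row: (-257)(-690) − (-296)(-13290) + (399)(9420) = 2070.
Nonzero ⇒ not coplanar.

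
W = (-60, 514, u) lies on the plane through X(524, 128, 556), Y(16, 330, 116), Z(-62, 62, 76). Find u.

36

A normal to the plane is n = XY × XZ = (-126000, 14000, 151900).
W lies in the plane iff n · XW = 0.
This gives (151900)u + (-5468400) = 0, so u = 36.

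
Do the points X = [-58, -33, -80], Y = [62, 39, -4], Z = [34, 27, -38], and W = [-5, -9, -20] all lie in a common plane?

A normal to the plane through X, Y, Z is n = XY × XZ = (-1536, 1952, 576).
The plane has equation n·P = -21408. For W: n·W = -21408.
Equal, so W lies in the plane and all four are coplanar.

Yes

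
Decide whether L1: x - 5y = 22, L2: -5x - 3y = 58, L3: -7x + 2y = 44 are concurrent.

Intersecting L1 and L2: solving the 2×2 system gives (x, y) = (-8, -6).
Substitute into L3: (-7)(-8) + (2)(-6) = 44.
This equals 44, so (-8, -6) lies on all three lines and they are concurrent.

Yes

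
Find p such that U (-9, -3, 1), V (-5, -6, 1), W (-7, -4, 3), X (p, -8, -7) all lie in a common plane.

Coplanarity ⇔ det[UV; UW; UX] = 0.
Expanding, this is linear in p: (-6)p + (-30) = 0.
So p = -5.

-5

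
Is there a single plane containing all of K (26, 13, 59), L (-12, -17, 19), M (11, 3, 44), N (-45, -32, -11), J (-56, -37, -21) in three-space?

The plane through K, L, M has normal n = KL × KM = (50, 30, -70) and equation n·P = -2440.
Checking the remaining points: n·N = -2440, n·J = -2440.
All equal -2440, so all 5 points lie in one plane.

Yes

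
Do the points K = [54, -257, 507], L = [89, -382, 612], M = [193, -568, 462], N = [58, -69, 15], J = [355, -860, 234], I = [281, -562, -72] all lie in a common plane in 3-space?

The plane through K, L, M has normal n = KL × KM = (38280, 16170, 6490) and equation n·P = 1201860.
Checking the remaining points: n·N = 1201860, n·J = 1201860, n·I = 1201860.
All equal 1201860, so all 6 points lie in one plane.

Yes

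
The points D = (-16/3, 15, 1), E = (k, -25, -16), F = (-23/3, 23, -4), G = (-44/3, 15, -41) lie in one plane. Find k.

-3

Coplanarity ⇔ det[DE; DF; DG] = 0.
Expanding, this is linear in k: (-336)k + (-1008) = 0.
So k = -3.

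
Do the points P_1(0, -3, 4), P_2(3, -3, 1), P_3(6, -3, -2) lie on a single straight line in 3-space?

Yes

P_1P_2 = (3, 0, -3), P_1P_3 = (6, 0, -6).
P_1P_2 × P_1P_3 = (0, 0, 0).
The cross product vanishes, so the three points are collinear.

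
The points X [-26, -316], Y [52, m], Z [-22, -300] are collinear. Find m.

Collinearity: (Y − X) must be parallel to (Z − X) = (4, 16).
Cross-multiplying the components: (m − (-316))·(4) = (78)·(16).
Solving gives m = -4.

-4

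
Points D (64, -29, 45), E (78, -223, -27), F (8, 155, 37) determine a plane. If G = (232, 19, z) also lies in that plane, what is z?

Coplanarity requires DE · (DF × DG) = 0.
DE = (14, -194, -72), DF = (-56, 184, -8); the triple product is linear in z with coefficient -8288 and constant term 3058272.
Setting it to zero: z = 369.

369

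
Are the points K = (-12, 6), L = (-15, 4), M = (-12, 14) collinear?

KL = (-3, -2), KM = (0, 8).
Twice the signed area of △KLM is (-3)(8) − (-2)(0) = -24.
The area is nonzero, so the three points are not collinear.

No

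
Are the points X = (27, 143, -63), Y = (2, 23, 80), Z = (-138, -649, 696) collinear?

No

XY = (-25, -120, 143), XZ = (-165, -792, 759).
Comparing components 2 and 3: (-120)(759) − (143)(-792) = 22176 ≠ 0, so XY and XZ are not parallel and the points are not collinear.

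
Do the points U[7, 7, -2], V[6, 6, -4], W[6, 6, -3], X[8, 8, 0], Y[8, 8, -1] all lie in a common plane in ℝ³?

Yes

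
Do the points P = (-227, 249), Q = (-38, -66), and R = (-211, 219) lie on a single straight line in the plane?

PQ = (189, -315), PR = (16, -30).
Twice the signed area of △PQR is (189)(-30) − (-315)(16) = -630.
The area is nonzero, so the three points are not collinear.

No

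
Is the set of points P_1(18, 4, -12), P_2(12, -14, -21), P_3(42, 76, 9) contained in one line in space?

P_1P_2 = (-6, -18, -9), P_1P_3 = (24, 72, 21).
Comparing components 2 and 3: (-18)(21) − (-9)(72) = 270 ≠ 0, so P_1P_2 and P_1P_3 are not parallel and the points are not collinear.

No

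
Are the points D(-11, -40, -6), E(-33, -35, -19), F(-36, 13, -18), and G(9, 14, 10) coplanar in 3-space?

A normal to the plane through D, E, F is n = DE × DF = (629, 61, -1041).
The plane has equation n·P = -3113. For G: n·G = -3895.
-3895 ≠ -3113, so G is off the plane.

No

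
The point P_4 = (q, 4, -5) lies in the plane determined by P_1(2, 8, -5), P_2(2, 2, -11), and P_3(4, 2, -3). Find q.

3

Coplanarity requires P_1P_2 · (P_1P_3 × P_1P_4) = 0.
P_1P_2 = (0, -6, -6), P_1P_3 = (2, -6, 2); the triple product is linear in q with coefficient -48 and constant term 144.
Setting it to zero: q = 3.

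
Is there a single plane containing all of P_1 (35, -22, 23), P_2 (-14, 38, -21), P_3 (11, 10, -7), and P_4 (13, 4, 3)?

No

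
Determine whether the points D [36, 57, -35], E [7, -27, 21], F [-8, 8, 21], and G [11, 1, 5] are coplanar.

No

A normal to the plane through D, E, F is n = DE × DF = (-1960, -840, -2275).
The plane has equation n·P = -38815. For G: n·G = -33775.
-33775 ≠ -38815, so G is off the plane.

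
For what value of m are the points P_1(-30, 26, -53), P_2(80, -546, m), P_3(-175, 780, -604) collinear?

365

Direction P_1P_3 = (-145, 754, -551). From the x-coordinate of P_2, the parameter along the line is τ = (80 − (-30))/(-145) = -22/29.
Then m = (-53) + (-22/29)·(-551) = 365.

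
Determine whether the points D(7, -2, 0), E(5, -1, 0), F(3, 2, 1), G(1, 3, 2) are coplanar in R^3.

No

A normal to the plane through D, E, F is n = DE × DF = (1, 2, -4).
The plane has equation n·P = 3. For G: n·G = -1.
-1 ≠ 3, so G is off the plane.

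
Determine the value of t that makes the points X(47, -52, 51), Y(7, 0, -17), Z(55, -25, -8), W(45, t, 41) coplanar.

Coplanarity ⇔ det[XY; XZ; XW] = 0.
Expanding, this is linear in t: (-2904)t + (-133584) = 0.
So t = -46.

-46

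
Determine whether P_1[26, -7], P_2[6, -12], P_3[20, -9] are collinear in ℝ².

P_1P_2 = (-20, -5), P_1P_3 = (-6, -2).
If collinear, P_1P_3 would be a scalar multiple of P_1P_2. But (-20)·(-2) ≠ (-5)·(-6) (difference 10), so they are not parallel; the points are not collinear.

No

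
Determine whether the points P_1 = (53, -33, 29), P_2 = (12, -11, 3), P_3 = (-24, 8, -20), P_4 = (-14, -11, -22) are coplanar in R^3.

The four points are coplanar iff the 3×3 determinant with rows P_1P_2, P_1P_3, P_1P_4 is zero.
Rows: (-41, 22, -26), (-77, 41, -49), (-67, 22, -51).
Expanding along the first row: (-41)(-1013) − (22)(644) + (-26)(1053) = -13.
Nonzero ⇒ not coplanar.

No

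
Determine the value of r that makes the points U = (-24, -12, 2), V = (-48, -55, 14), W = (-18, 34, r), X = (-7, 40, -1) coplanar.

Coplanarity ⇔ det[UV; UW; UX] = 0.
Expanding, this is linear in r: (517)r + (-4136) = 0.
So r = 8.

8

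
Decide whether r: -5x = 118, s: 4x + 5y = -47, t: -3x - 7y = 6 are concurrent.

No

Lines aᵢx + bᵢy = cᵢ with pairwise distinct directions are concurrent exactly when det[aᵢ bᵢ cᵢ] = 0.
Here the determinant is -39.
Nonzero, so no common point exists.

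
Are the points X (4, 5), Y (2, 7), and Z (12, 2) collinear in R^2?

No

XY = (-2, 2), XZ = (8, -3).
Twice the signed area of △XYZ is (-2)(-3) − (2)(8) = -10.
The area is nonzero, so the three points are not collinear.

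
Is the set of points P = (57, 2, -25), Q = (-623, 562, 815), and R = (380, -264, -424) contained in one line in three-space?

PQ = (-680, 560, 840), PR = (323, -266, -399).
Each component of PR is -19/40 times the corresponding component of PQ, so PR = -19/40·PQ and the points are collinear.

Yes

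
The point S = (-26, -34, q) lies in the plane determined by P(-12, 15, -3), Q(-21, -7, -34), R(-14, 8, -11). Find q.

-59

The plane through P, Q, R has equation −41x − 10y + 19z = 285.
Substituting S: (19)q + (1406) = 285, so q = -59.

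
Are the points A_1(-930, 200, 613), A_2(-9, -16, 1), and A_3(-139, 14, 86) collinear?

No

A_1A_2 = (921, -216, -612), A_1A_3 = (791, -186, -527).
A_1A_2 × A_1A_3 = (0, 1275, -450).
The cross product is nonzero, so the points do not lie on one line.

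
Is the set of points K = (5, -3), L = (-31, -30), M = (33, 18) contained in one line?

Yes

KL = (-36, -27), KM = (28, 21).
det[KL; KM] = (-36)(21) − (-27)(28) = 0.
The determinant is zero, so the points are collinear.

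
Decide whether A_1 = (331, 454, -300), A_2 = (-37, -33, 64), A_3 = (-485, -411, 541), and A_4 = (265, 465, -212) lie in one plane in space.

No

With A_1 as base: A_1A_2 = (-368, -487, 364), A_1A_3 = (-816, -865, 841), A_1A_4 = (-66, 11, 88).
A_1A_3 × A_1A_4 = (-85371, 16302, -66066).
A_1A_2 · (A_1A_3 × A_1A_4) = -570570.
Since -570570 ≠ 0, the four points are not coplanar.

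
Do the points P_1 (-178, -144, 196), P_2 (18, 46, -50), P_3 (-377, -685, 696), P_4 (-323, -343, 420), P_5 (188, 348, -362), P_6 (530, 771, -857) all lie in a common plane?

Yes

The plane through P_1, P_2, P_3 has normal n = P_1P_2 × P_1P_3 = (-38086, -49046, -68226) and equation n·P = 469636.
Checking the remaining points: n·P_4 = 469636, n·P_5 = 469636, n·P_6 = 469636.
All equal 469636, so all 6 points lie in one plane.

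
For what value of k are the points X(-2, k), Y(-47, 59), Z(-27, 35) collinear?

5

Collinearity: (X − Y) must be parallel to (Z − Y) = (20, -24).
Cross-multiplying the components: (k − 59)·(20) = (45)·(-24).
Solving gives k = 5.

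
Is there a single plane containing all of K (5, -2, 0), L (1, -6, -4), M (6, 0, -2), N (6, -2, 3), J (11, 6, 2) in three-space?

No

The plane through K, L, M has normal n = KL × KM = (16, -12, -4) and equation n·P = 104.
Checking the remaining points: n·N = 108, n·J = 96.
Since n·N = 108 ≠ 104, N is off the plane and the points are not all coplanar.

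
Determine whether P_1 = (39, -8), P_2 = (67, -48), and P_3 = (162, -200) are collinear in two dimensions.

P_1P_2 = (28, -40), P_1P_3 = (123, -192).
det[P_1P_2; P_1P_3] = (28)(-192) − (-40)(123) = -456.
The determinant is nonzero, so they are not collinear.

No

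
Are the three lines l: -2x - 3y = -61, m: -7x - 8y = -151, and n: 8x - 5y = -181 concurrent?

Yes

Intersecting l and m: solving the 2×2 system gives (x, y) = (-7, 25).
Substitute into n: (8)(-7) + (-5)(25) = -181.
This equals -181, so (-7, 25) lies on all three lines and they are concurrent.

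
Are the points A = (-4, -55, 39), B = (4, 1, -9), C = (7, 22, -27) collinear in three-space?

AB = (8, 56, -48), AC = (11, 77, -66).
AB × AC = (0, 0, 0).
The cross product vanishes, so the three points are collinear.

Yes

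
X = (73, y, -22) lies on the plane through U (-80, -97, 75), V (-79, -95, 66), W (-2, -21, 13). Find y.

49

Coplanarity requires UV · (UW × UX) = 0.
UV = (1, 2, -9), UW = (78, 76, -62); the triple product is linear in y with coefficient -640 and constant term 31360.
Setting it to zero: y = 49.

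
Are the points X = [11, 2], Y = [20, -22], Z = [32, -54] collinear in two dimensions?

XY = (9, -24), XZ = (21, -56).
Checking proportionality: XZ = 7/3·XY, so the vectors are parallel and the points are collinear.

Yes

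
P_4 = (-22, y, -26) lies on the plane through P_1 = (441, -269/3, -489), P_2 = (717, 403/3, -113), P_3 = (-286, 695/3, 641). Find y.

14/3

A normal to the plane is n = P_1P_2 × P_1P_3 = (396896/3, -585232, 251536).
P_4 lies in the plane iff n · P_1P_4 = 0.
This gives (-585232)y + (8193248/3) = 0, so y = 14/3.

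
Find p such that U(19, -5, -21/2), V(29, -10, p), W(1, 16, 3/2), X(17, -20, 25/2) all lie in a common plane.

-51/2

Normal to plane UWX: n = (663, 390, 312); plane equation n·P = 7371.
Requiring n·V = 7371: (312)p + (15327) = 7371.
So p = -51/2.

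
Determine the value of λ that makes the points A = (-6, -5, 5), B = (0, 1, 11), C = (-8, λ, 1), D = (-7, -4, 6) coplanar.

-9

Normal to plane ABD: n = (0, -12, 12); plane equation n·P = 120.
Requiring n·C = 120: (-12)λ + (12) = 120.
So λ = -9.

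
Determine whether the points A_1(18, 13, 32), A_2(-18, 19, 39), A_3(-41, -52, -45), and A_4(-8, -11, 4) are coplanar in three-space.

A normal to the plane through A_1, A_2, A_3 is n = A_1A_2 × A_1A_3 = (-7, -3185, 2694).
The plane has equation n·P = 44677. For A_4: n·A_4 = 45867.
45867 ≠ 44677, so A_4 is off the plane.

No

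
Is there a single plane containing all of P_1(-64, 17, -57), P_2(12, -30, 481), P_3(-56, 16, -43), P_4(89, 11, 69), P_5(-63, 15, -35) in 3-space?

Yes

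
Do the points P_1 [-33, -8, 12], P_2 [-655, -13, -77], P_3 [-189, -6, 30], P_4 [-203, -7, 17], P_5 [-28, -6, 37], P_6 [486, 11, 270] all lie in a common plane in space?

Yes

The plane through P_1, P_2, P_3 has normal n = P_1P_2 × P_1P_3 = (88, 25080, -2024) and equation n·P = -227832.
Checking the remaining points: n·P_4 = -227832, n·P_5 = -227832, n·P_6 = -227832.
All equal -227832, so all 6 points lie in one plane.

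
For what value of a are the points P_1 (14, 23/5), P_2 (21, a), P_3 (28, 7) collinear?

29/5

Collinearity: (P_2 − P_1) must be parallel to (P_3 − P_1) = (14, 12/5).
Cross-multiplying the components: (a − 23/5)·(14) = (7)·(12/5).
Solving gives a = 29/5.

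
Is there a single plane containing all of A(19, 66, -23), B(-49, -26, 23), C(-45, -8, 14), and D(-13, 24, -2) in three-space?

Yes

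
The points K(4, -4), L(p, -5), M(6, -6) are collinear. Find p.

5

Collinearity: (L − K) must be parallel to (M − K) = (2, -2).
Cross-multiplying the components: (p − 4)·(-2) = (-1)·(2).
Solving gives p = 5.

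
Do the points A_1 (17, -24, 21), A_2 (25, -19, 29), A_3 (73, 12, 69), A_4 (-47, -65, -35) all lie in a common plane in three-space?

The four points are coplanar iff the 3×3 determinant with rows A_1A_2, A_1A_3, A_1A_4 is zero.
Rows: (8, 5, 8), (56, 36, 48), (-64, -41, -56).
Expanding along the first row: (8)(-48) − (5)(-64) + (8)(8) = 0.
Zero determinant ⇒ coplanar.

Yes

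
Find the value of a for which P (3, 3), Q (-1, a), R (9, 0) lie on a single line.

5

Collinearity: (Q − P) must be parallel to (R − P) = (6, -3).
Cross-multiplying the components: (a − 3)·(6) = (-4)·(-3).
Solving gives a = 5.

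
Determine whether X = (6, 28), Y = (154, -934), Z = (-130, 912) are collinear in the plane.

XY = (148, -962), XZ = (-136, 884).
Twice the signed area of △XYZ is (148)(884) − (-962)(-136) = 0.
The triangle is degenerate (zero area), so the points are collinear.

Yes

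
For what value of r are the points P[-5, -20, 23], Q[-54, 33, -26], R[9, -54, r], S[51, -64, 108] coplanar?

The points are coplanar iff PQ · (PR × PS) = 0.
Expanding, this is linear in r: (812)r + (-3248) = 0.
So r = 4.

4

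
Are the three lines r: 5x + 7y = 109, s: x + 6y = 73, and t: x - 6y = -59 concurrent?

Intersecting r and s: solving the 2×2 system gives (x, y) = (143/23, 256/23).
Substitute into t: (1)(143/23) + (-6)(256/23) = -1393/23.
But t requires -59 ≠ -1393/23, so the three lines have no common point.

No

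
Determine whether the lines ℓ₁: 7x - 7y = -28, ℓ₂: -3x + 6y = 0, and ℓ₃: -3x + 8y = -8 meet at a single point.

Yes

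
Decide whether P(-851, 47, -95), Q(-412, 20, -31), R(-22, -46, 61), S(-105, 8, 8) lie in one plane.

The four points are coplanar iff the 3×3 determinant with rows PQ, PR, PS is zero.
Rows: (439, -27, 64), (829, -93, 156), (746, -39, 103).
Expanding along the first row: (439)(-3495) − (-27)(-30989) + (64)(37047) = 0.
Zero determinant ⇒ coplanar.

Yes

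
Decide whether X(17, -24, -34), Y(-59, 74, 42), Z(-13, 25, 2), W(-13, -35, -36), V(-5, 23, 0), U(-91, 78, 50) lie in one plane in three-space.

No

The plane through X, Y, Z has normal n = XY × XZ = (-196, 456, -784) and equation n·P = 12380.
Checking the remaining points: n·W = 14812, n·V = 11468, n·U = 14204.
Since n·W = 14812 ≠ 12380, W is off the plane and the points are not all coplanar.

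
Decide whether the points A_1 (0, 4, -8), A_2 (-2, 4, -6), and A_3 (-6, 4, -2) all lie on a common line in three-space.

A_1A_2 = (-2, 0, 2), A_1A_3 = (-6, 0, 6).
A_1A_2 × A_1A_3 = (0, 0, 0).
The cross product vanishes, so the three points are collinear.

Yes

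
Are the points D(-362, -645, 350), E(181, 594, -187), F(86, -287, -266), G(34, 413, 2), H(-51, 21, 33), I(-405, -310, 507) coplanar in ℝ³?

No

The plane through D, E, F has normal n = DE × DF = (-570978, 93912, -360678) and equation n·P = 19883496.
Checking the remaining points: n·G = 18651048, n·H = 19189656, n·I = 19269624.
Since n·G = 18651048 ≠ 19883496, G is off the plane and the points are not all coplanar.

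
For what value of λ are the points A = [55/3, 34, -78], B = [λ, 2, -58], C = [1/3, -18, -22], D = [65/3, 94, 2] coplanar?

Normal to plane ACD: n = (-7520, 4880/3, -2720/3); plane equation n·P = -11840.
Requiring n·B = -11840: (-7520)λ + (55840) = -11840.
So λ = 9.

9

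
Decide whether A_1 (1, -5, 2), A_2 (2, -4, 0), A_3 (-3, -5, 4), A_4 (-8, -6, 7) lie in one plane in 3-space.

No

The four points are coplanar iff the 3×3 determinant with rows A_1A_2, A_1A_3, A_1A_4 is zero.
Rows: (1, 1, -2), (-4, 0, 2), (-9, -1, 5).
Expanding along the first row: (1)(2) − (1)(-2) + (-2)(4) = -4.
Nonzero ⇒ not coplanar.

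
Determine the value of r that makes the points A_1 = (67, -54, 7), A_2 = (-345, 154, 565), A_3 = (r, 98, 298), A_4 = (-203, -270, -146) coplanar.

-43

Normal to plane A_1A_2A_4: n = (88704, -213696, 145152); plane equation n·P = 18498816.
Requiring n·A_3 = 18498816: (88704)r + (22313088) = 18498816.
So r = -43.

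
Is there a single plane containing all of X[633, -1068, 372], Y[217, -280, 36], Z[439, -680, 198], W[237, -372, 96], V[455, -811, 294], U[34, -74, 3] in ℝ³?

The plane through X, Y, Z has normal n = XY × XZ = (-6744, -7200, -8536) and equation n·P = 245256.
Checking the remaining points: n·W = 260616, n·V = 261096, n·U = 277896.
Since n·W = 260616 ≠ 245256, W is off the plane and the points are not all coplanar.

No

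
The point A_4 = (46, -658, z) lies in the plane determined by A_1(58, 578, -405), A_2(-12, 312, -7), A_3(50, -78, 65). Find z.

471

The plane through A_1, A_2, A_3 has equation 136068x + 29716y + 43792z = 7332032.
Substituting A_4: (43792)z + (-13294000) = 7332032, so z = 471.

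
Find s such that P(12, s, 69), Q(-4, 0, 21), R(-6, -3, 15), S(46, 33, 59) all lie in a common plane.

The points are coplanar iff PQ · (PR × PS) = 0.
Expanding, this is linear in s: (224)s + (-5376) = 0.
So s = 24.

24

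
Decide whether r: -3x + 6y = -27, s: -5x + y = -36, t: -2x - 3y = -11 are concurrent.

Yes

Lines aᵢx + bᵢy = cᵢ with pairwise distinct directions are concurrent exactly when det[aᵢ bᵢ cᵢ] = 0.
Here the determinant is 0.
It vanishes, so the lines are concurrent at (7, -1).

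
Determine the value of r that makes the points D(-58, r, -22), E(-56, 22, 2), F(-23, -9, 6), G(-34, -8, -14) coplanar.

The points are coplanar iff DE · (DF × DG) = 0.
Expanding, this is linear in r: (-616)r + (7392) = 0.
So r = 12.

12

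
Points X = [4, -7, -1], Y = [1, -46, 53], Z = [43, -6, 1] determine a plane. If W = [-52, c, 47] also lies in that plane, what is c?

-45

The plane through X, Y, Z has equation −132x + 2112y + 1518z = -16830.
Substituting W: (2112)c + (78210) = -16830, so c = -45.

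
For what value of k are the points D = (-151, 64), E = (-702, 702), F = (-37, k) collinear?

The three points are collinear iff det[DE; DF] = 0.
This determinant is linear in k: (-551)k + (-37468) = 0, so k = -68.

-68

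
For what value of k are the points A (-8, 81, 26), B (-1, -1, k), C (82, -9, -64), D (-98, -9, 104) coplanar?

14

Normal to plane ACD: n = (-15120, 1080, -16200); plane equation n·P = -212760.
Requiring n·B = -212760: (-16200)k + (14040) = -212760.
So k = 14.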